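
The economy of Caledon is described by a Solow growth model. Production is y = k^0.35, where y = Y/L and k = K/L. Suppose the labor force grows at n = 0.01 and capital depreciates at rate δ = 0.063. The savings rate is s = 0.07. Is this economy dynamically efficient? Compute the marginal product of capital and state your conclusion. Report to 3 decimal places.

dynamically efficient; MPK ≈ 0.365

n + δ = 0.01 + 0.063 = 0.073.
Steady-state k*: s·k^0.35 = 0.073·k gives k* = (0.07/0.073)^(1/0.65) ≈ 0.9375.
MPK = 0.35·0.9375^(-0.65) ≈ 0.3650.
MPK > n+δ = 0.073, so the economy is dynamically efficient (under-saving).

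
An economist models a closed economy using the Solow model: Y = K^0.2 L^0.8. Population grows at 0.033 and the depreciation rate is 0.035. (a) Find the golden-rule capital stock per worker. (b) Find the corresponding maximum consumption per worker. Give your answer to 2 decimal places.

(a) k_gold ≈ 3.85; (b) c_gold ≈ 1.05

The effective depreciation rate is n + δ = 0.033 + 0.035 = 0.068.
Golden rule sets MPK = n+δ: 0.2·k^(0.2−1) = 0.068, so k_gold = (0.2/0.068)^(1/0.8) ≈ 3.8517.
y_gold = 3.8517^0.2 ≈ 1.3096; c_gold = y_gold − 0.068·k_gold ≈ 1.0477.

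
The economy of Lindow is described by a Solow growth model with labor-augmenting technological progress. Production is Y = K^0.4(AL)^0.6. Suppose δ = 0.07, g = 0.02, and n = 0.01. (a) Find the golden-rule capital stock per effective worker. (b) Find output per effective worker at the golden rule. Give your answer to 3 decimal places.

(a) k_gold ≈ 10.079; (b) y_gold ≈ 2.520

Capital per effective worker breaks even when investment replaces (n + g + δ)·k; here n + g + δ = 0.1.
Golden rule sets MPK = n+g+δ: 0.4·k^(0.4−1) = 0.1, so k_gold = (0.4/0.1)^(1/0.6) ≈ 10.0794.
y_gold = 10.0794^0.4 ≈ 2.5198.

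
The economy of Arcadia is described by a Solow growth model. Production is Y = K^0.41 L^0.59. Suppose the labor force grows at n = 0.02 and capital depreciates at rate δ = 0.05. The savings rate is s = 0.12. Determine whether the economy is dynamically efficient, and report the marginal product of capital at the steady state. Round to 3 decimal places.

dynamically efficient; MPK ≈ 0.239

The effective depreciation rate is n + δ = 0.02 + 0.05 = 0.07.
Steady-state k*: s·k^0.41 = 0.07·k gives k* = (0.12/0.07)^(1/0.59) ≈ 2.4932.
MPK = 0.41·2.4932^(-0.59) ≈ 0.2392.
MPK > n+δ = 0.07, so the economy is dynamically efficient (under-saving).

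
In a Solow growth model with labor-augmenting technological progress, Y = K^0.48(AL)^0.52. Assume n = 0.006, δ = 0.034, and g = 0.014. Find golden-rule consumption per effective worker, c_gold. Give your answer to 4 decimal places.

c_gold ≈ 3.9072

Capital per effective worker breaks even when investment replaces (n + g + δ)·k; here n + g + δ = 0.054.
At the golden rule the marginal product of capital equals n+g+δ: 0.48·k^(0.48−1) = 0.054. Solving, k_gold = (0.48/0.054)^(1/0.52) ≈ 66.7893.
y_gold = 66.7893^0.48 ≈ 7.5138.
c_gold = y_gold − (n+g+δ)·k_gold = 7.5138 − 0.054·66.7893 ≈ 3.9072.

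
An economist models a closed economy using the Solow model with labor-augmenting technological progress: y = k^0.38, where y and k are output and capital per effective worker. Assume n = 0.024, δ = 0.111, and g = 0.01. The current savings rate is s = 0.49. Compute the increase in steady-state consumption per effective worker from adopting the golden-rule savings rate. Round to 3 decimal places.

n + g + δ = 0.024 + 0.01 + 0.111 = 0.145.
Current steady state (s = 0.49): k* = (0.49/0.145)^(1/0.62) ≈ 7.1277, y* = 7.1277^0.38 ≈ 2.1092, c* = (1−0.49)·2.1092 ≈ 1.0757.
Maximizing c = f(k) − (n+g+δ)·k gives f'(k) = n+g+δ, i.e. 0.38·k^(0.38−1) = 0.145, so k_gold = (0.38/0.145)^(1/0.62) ≈ 4.7300.
y_gold = 4.7300^0.38 ≈ 1.8049, c_gold = y_gold − 0.145·k_gold ≈ 1.1190.
Gain: Δc = 1.1190 − 1.0757 ≈ 0.0433.

Δc ≈ 0.043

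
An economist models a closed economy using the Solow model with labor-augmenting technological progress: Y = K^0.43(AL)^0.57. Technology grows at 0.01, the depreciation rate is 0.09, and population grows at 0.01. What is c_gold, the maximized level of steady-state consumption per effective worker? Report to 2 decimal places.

n + g + δ = 0.01 + 0.01 + 0.09 = 0.11.
Maximizing c = f(k) − (n+g+δ)·k gives f'(k) = n+g+δ, i.e. 0.43·k^(0.43−1) = 0.11, so k_gold = (0.43/0.11)^(1/0.57) ≈ 10.9328.
y_gold = 10.9328^0.43 ≈ 2.7968.
c_gold = y_gold − (n+g+δ)·k_gold = 2.7968 − 0.11·10.9328 ≈ 1.5941.

c_gold ≈ 1.59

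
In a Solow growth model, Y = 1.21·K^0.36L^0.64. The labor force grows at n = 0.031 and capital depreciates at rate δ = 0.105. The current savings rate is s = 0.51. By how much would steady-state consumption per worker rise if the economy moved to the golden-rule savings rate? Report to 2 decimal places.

Δc ≈ 0.10

The effective depreciation rate is n + δ = 0.031 + 0.105 = 0.136.
Current steady state (s = 0.51): k* = (0.51·1.21/0.136)^(1/0.64) ≈ 10.6237, y* = 1.21·10.6237^0.36 ≈ 2.8330, c* = (1−0.51)·2.8330 ≈ 1.3882.
At the golden rule the marginal product of capital equals n+δ: 0.36·1.21·k^(0.36−1) = 0.136. Solving, k_gold = (0.36·1.21/0.136)^(1/0.64) ≈ 6.1648.
y_gold = 1.21·6.1648^0.36 ≈ 2.3289, c_gold = y_gold − 0.136·k_gold ≈ 1.4905.
Gain: Δc = 1.4905 − 1.3882 ≈ 0.1024.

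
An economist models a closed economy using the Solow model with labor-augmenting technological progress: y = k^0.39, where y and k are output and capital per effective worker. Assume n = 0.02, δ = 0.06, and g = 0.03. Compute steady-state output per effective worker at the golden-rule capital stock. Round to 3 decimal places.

y_gold ≈ 2.246

The effective depreciation rate is n + g + δ = 0.02 + 0.03 + 0.06 = 0.11.
Golden rule sets MPK = n+g+δ: 0.39·k^(0.39−1) = 0.11, so k_gold = (0.39/0.11)^(1/0.61) ≈ 7.9635.
Output: y_gold = k_gold^0.39 = 7.9635^0.39 ≈ 2.2461.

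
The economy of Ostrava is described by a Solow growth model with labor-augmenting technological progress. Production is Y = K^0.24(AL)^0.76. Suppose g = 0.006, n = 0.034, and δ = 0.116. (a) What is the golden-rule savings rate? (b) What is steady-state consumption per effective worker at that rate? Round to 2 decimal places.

(a) s_gold = 0.24; (b) c_gold ≈ 0.87

Capital per effective worker breaks even when investment replaces (n + g + δ)·k; here n + g + δ = 0.156.
For Cobb-Douglas, s_gold equals capital's share: s_gold = 0.24.
Maximizing c = f(k) − (n+g+δ)·k gives f'(k) = n+g+δ, i.e. 0.24·k^(0.24−1) = 0.156, so k_gold = (0.24/0.156)^(1/0.76) ≈ 1.7627.
y_gold = 1.7627^0.24 ≈ 1.1457; c_gold = (1−0.24)·y_gold ≈ 0.8708.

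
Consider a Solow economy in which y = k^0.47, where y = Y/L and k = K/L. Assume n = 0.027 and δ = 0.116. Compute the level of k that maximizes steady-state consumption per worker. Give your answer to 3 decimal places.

k_gold ≈ 9.441

Break-even investment rate: n + δ = 0.027 + 0.116 = 0.143.
At the golden rule the marginal product of capital equals n+δ: 0.47·k^(0.47−1) = 0.143. Solving, k_gold = (0.47/0.143)^(1/0.53) ≈ 9.4411.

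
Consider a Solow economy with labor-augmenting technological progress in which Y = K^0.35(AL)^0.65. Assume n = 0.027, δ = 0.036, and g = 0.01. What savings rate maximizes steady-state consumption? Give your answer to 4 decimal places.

The effective depreciation rate is n + g + δ = 0.027 + 0.01 + 0.036 = 0.073.
At the golden rule MPK = n+g+δ, and in any Cobb-Douglas steady state s = (n+g+δ)·k/y = MPK·k/y = capital's share 0.35.

s_gold = 0.3500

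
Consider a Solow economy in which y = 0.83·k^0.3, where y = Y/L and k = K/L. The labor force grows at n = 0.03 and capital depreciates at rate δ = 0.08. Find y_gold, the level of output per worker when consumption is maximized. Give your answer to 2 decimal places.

Capital per worker breaks even when investment replaces (n + δ)·k; here n + δ = 0.11.
Golden rule sets MPK = n+δ: 0.3·0.83·k^(0.3−1) = 0.11, so k_gold = (0.3·0.83/0.11)^(1/0.7) ≈ 3.2127.
Output: y_gold = 0.83·k_gold^0.3 = 0.83·3.2127^0.3 ≈ 1.1780.

y_gold ≈ 1.18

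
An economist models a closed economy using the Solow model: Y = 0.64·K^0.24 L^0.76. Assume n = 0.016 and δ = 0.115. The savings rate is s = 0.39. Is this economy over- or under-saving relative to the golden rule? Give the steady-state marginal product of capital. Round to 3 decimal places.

Capital per worker breaks even when investment replaces (n + δ)·k; here n + δ = 0.131.
Steady-state k*: s·A·k^0.24 = 0.131·k gives k* = (0.39·0.64/0.131)^(1/0.76) ≈ 2.3355.
MPK = 0.24·0.64·2.3355^(-0.76) ≈ 0.0806.
MPK < n+δ = 0.131, so the economy is dynamically inefficient (over-saving).

over-saving; MPK ≈ 0.081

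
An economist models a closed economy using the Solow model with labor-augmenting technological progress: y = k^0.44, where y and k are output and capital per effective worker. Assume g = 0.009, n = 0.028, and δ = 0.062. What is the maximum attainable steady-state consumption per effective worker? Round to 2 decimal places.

c_gold ≈ 1.81

Break-even investment rate: n + g + δ = 0.028 + 0.009 + 0.062 = 0.099.
Setting f'(k) = n+g+δ gives 0.44·k^(0.44−1) = 0.099, hence k_gold = (0.44/0.099)^(1/0.56) ≈ 14.3488.
y_gold = 14.3488^0.44 ≈ 3.2285.
c_gold = y_gold − (n+g+δ)·k_gold = 3.2285 − 0.099·14.3488 ≈ 1.8080.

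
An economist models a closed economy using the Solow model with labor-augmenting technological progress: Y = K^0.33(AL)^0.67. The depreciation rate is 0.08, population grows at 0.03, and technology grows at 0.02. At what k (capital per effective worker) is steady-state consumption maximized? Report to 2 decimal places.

Break-even investment rate: n + g + δ = 0.03 + 0.02 + 0.08 = 0.13.
At the golden rule the marginal product of capital equals n+g+δ: 0.33·k^(0.33−1) = 0.13. Solving, k_gold = (0.33/0.13)^(1/0.67) ≈ 4.0164.

k_gold ≈ 4.02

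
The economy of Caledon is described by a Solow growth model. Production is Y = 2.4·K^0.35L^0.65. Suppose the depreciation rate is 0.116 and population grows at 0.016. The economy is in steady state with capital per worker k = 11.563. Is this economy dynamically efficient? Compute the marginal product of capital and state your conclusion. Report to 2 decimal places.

dynamically efficient; MPK ≈ 0.17

n + δ = 0.016 + 0.116 = 0.132.
MPK = 0.35·2.4·k^(0.35−1) = 0.35·2.4·11.563^(-0.65) ≈ 0.1711.
MPK > 0.132, so the economy is dynamically efficient (under-saving).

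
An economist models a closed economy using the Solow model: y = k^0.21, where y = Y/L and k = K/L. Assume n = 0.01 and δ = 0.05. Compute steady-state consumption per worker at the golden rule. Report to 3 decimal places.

c_gold ≈ 1.102

The effective depreciation rate is n + δ = 0.01 + 0.05 = 0.06.
Golden rule sets MPK = n+δ: 0.21·k^(0.21−1) = 0.06, so k_gold = (0.21/0.06)^(1/0.79) ≈ 4.8831.
y_gold = 4.8831^0.21 ≈ 1.3952.
c_gold = y_gold − (n+δ)·k_gold = 1.3952 − 0.06·4.8831 ≈ 1.1022.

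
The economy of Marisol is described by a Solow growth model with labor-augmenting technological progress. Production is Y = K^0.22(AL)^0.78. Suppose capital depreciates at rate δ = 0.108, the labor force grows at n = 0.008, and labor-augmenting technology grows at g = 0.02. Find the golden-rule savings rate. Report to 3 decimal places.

s_gold = 0.220

Capital per effective worker breaks even when investment replaces (n + g + δ)·k; here n + g + δ = 0.136.
At the golden rule MPK = n+g+δ, and in any Cobb-Douglas steady state s = (n+g+δ)·k/y = MPK·k/y = capital's share 0.22.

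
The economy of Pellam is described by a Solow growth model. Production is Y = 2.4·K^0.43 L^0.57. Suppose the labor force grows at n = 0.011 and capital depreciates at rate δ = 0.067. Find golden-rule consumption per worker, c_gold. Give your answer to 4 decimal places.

Capital per worker breaks even when investment replaces (n + δ)·k; here n + δ = 0.078.
At the golden rule the marginal product of capital equals n+δ: 0.43·2.4·k^(0.43−1) = 0.078. Solving, k_gold = (0.43·2.4/0.078)^(1/0.57) ≈ 92.8310.
y_gold = 2.4·92.8310^0.43 ≈ 16.8391.
c_gold = y_gold − (n+δ)·k_gold = 16.8391 − 0.078·92.8310 ≈ 9.5983.

c_gold ≈ 9.5983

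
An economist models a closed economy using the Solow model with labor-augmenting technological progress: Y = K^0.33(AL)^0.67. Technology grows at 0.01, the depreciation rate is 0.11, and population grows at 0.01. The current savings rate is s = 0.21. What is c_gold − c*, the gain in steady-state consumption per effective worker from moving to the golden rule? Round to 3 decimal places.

Δc ≈ 0.060

The effective depreciation rate is n + g + δ = 0.01 + 0.01 + 0.11 = 0.13.
Current steady state (s = 0.21): k* = (0.21/0.13)^(1/0.67) ≈ 2.0458, y* = 2.0458^0.33 ≈ 1.2664, c* = (1−0.21)·1.2664 ≈ 1.0005.
Setting f'(k) = n+g+δ gives 0.33·k^(0.33−1) = 0.13, hence k_gold = (0.33/0.13)^(1/0.67) ≈ 4.0164.
y_gold = 4.0164^0.33 ≈ 1.5822, c_gold = y_gold − 0.13·k_gold ≈ 1.0601.
Gain: Δc = 1.0601 − 1.0005 ≈ 0.0596.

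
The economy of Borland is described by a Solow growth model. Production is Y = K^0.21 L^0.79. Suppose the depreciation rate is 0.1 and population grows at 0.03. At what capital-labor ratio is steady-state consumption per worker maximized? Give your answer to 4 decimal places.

k_gold ≈ 1.8350

Capital per worker breaks even when investment replaces (n + δ)·k; here n + δ = 0.13.
At the golden rule the marginal product of capital equals n+δ: 0.21·k^(0.21−1) = 0.13. Solving, k_gold = (0.21/0.13)^(1/0.79) ≈ 1.8350.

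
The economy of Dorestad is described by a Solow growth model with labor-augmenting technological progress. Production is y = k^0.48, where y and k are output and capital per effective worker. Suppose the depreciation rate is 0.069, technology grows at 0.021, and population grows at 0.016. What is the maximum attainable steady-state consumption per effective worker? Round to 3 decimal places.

c_gold ≈ 2.096

Break-even investment rate: n + g + δ = 0.016 + 0.021 + 0.069 = 0.106.
Maximizing c = f(k) − (n+g+δ)·k gives f'(k) = n+g+δ, i.e. 0.48·k^(0.48−1) = 0.106, so k_gold = (0.48/0.106)^(1/0.52) ≈ 18.2564.
y_gold = 18.2564^0.48 ≈ 4.0316.
c_gold = y_gold − (n+g+δ)·k_gold = 4.0316 − 0.106·18.2564 ≈ 2.0964.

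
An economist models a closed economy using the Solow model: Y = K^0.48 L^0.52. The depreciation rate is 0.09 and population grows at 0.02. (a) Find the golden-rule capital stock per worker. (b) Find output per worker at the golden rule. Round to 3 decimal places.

Break-even investment rate: n + δ = 0.02 + 0.09 = 0.11.
At the golden rule the marginal product of capital equals n+δ: 0.48·k^(0.48−1) = 0.11. Solving, k_gold = (0.48/0.11)^(1/0.52) ≈ 17.0011.
y_gold = 17.0011^0.48 ≈ 3.8961.

(a) k_gold ≈ 17.001; (b) y_gold ≈ 3.896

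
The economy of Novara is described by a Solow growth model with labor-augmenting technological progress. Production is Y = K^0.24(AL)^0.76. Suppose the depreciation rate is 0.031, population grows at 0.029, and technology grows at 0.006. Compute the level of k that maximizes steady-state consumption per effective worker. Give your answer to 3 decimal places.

n + g + δ = 0.029 + 0.006 + 0.031 = 0.066.
Maximizing c = f(k) − (n+g+δ)·k gives f'(k) = n+g+δ, i.e. 0.24·k^(0.24−1) = 0.066, so k_gold = (0.24/0.066)^(1/0.76) ≈ 5.4666.

k_gold ≈ 5.467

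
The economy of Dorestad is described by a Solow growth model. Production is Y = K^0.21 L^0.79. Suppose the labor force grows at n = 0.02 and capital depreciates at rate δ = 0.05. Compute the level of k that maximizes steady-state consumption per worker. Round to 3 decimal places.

n + δ = 0.02 + 0.05 = 0.07.
Setting f'(k) = n+δ gives 0.21·k^(0.21−1) = 0.07, hence k_gold = (0.21/0.07)^(1/0.79) ≈ 4.0175.

k_gold ≈ 4.017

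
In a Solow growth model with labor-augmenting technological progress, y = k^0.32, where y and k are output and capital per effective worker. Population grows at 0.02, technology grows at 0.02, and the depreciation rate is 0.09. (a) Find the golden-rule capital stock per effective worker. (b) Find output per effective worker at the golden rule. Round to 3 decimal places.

Break-even investment rate: n + g + δ = 0.02 + 0.02 + 0.09 = 0.13.
Golden rule sets MPK = n+g+δ: 0.32·k^(0.32−1) = 0.13, so k_gold = (0.32/0.13)^(1/0.68) ≈ 3.7610.
y_gold = 3.7610^0.32 ≈ 1.5279.

(a) k_gold ≈ 3.761; (b) y_gold ≈ 1.528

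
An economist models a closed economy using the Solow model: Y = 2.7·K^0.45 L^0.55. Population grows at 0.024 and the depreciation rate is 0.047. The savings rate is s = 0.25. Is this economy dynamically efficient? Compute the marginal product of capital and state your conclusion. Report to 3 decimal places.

Break-even investment rate: n + δ = 0.024 + 0.047 = 0.071.
Steady-state k*: s·A·k^0.45 = 0.071·k gives k* = (0.25·2.7/0.071)^(1/0.55) ≈ 60.0156.
MPK = 0.45·2.7·60.0156^(-0.55) ≈ 0.1278.
MPK > n+δ = 0.071, so the economy is dynamically efficient (under-saving).

dynamically efficient; MPK ≈ 0.128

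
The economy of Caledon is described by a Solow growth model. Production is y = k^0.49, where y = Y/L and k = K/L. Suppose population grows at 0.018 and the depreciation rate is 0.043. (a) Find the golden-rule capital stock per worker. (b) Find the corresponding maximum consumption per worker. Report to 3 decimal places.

The effective depreciation rate is n + δ = 0.018 + 0.043 = 0.061.
At the golden rule the marginal product of capital equals n+δ: 0.49·k^(0.49−1) = 0.061. Solving, k_gold = (0.49/0.061)^(1/0.51) ≈ 59.4631.
y_gold = 59.4631^0.49 ≈ 7.4025; c_gold = y_gold − 0.061·k_gold ≈ 3.7753.

(a) k_gold ≈ 59.463; (b) c_gold ≈ 3.775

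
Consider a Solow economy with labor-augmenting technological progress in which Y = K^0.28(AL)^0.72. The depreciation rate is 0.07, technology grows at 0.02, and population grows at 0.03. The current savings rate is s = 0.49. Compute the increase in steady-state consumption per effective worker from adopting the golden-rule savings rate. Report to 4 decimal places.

Δc ≈ 0.1196

The effective depreciation rate is n + g + δ = 0.03 + 0.02 + 0.07 = 0.12.
Current steady state (s = 0.49): k* = (0.49/0.12)^(1/0.72) ≈ 7.0572, y* = 7.0572^0.28 ≈ 1.7283, c* = (1−0.49)·1.7283 ≈ 0.8814.
Setting f'(k) = n+g+δ gives 0.28·k^(0.28−1) = 0.12, hence k_gold = (0.28/0.12)^(1/0.72) ≈ 3.2440.
y_gold = 3.2440^0.28 ≈ 1.3903, c_gold = y_gold − 0.12·k_gold ≈ 1.0010.
Gain: Δc = 1.0010 − 0.8814 ≈ 0.1196.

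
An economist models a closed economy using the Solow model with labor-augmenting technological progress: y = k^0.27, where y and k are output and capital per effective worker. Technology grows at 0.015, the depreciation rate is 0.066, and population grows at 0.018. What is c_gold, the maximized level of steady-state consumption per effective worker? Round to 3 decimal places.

The effective depreciation rate is n + g + δ = 0.018 + 0.015 + 0.066 = 0.099.
Maximizing c = f(k) − (n+g+δ)·k gives f'(k) = n+g+δ, i.e. 0.27·k^(0.27−1) = 0.099, so k_gold = (0.27/0.099)^(1/0.73) ≈ 3.9527.
y_gold = 3.9527^0.27 ≈ 1.4493.
c_gold = y_gold − (n+g+δ)·k_gold = 1.4493 − 0.099·3.9527 ≈ 1.0580.

c_gold ≈ 1.058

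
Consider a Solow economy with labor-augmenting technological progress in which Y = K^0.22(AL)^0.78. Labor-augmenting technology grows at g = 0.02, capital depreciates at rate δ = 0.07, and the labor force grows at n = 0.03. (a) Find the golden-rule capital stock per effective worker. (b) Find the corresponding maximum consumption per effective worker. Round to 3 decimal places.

The effective depreciation rate is n + g + δ = 0.03 + 0.02 + 0.07 = 0.12.
Golden rule sets MPK = n+g+δ: 0.22·k^(0.22−1) = 0.12, so k_gold = (0.22/0.12)^(1/0.78) ≈ 2.1751.
y_gold = 2.1751^0.22 ≈ 1.1864; c_gold = y_gold − 0.12·k_gold ≈ 0.9254.

(a) k_gold ≈ 2.175; (b) c_gold ≈ 0.925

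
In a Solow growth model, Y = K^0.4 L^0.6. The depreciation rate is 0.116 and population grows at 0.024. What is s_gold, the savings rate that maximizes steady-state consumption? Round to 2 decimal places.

The effective depreciation rate is n + δ = 0.024 + 0.116 = 0.14.
At the golden rule MPK = n+δ, and in any Cobb-Douglas steady state s = (n+δ)·k/y = MPK·k/y = capital's share 0.4.

s_gold = 0.40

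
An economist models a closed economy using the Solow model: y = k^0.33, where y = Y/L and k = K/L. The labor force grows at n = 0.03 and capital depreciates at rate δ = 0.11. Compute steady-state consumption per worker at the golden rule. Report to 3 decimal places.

Break-even investment rate: n + δ = 0.03 + 0.11 = 0.14.
Golden rule sets MPK = n+δ: 0.33·k^(0.33−1) = 0.14, so k_gold = (0.33/0.14)^(1/0.67) ≈ 3.5958.
y_gold = 3.5958^0.33 ≈ 1.5255.
c_gold = y_gold − (n+δ)·k_gold = 1.5255 − 0.14·3.5958 ≈ 1.0221.

c_gold ≈ 1.022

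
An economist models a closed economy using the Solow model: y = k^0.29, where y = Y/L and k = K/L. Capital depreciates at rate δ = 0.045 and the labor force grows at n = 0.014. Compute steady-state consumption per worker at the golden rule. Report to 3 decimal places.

c_gold ≈ 1.361

n + δ = 0.014 + 0.045 = 0.059.
Maximizing c = f(k) − (n+δ)·k gives f'(k) = n+δ, i.e. 0.29·k^(0.29−1) = 0.059, so k_gold = (0.29/0.059)^(1/0.71) ≈ 9.4191.
y_gold = 9.4191^0.29 ≈ 1.9163.
c_gold = y_gold − (n+δ)·k_gold = 1.9163 − 0.059·9.4191 ≈ 1.3606.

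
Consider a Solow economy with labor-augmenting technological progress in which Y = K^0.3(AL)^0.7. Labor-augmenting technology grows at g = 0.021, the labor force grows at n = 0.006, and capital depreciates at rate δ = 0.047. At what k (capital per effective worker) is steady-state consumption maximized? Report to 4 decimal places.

k_gold ≈ 7.3861

Break-even investment rate: n + g + δ = 0.006 + 0.021 + 0.047 = 0.074.
Setting f'(k) = n+g+δ gives 0.3·k^(0.3−1) = 0.074, hence k_gold = (0.3/0.074)^(1/0.7) ≈ 7.3861.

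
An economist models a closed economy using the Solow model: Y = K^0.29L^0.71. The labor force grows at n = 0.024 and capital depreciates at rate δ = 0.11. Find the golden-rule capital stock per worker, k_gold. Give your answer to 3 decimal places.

k_gold ≈ 2.966

n + δ = 0.024 + 0.11 = 0.134.
Setting f'(k) = n+δ gives 0.29·k^(0.29−1) = 0.134, hence k_gold = (0.29/0.134)^(1/0.71) ≈ 2.9665.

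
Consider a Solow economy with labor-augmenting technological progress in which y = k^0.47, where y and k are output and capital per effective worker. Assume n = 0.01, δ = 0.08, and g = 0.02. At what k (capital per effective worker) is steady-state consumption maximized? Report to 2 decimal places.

The effective depreciation rate is n + g + δ = 0.01 + 0.02 + 0.08 = 0.11.
Maximizing c = f(k) − (n+g+δ)·k gives f'(k) = n+g+δ, i.e. 0.47·k^(0.47−1) = 0.11, so k_gold = (0.47/0.11)^(1/0.53) ≈ 15.4885.

k_gold ≈ 15.49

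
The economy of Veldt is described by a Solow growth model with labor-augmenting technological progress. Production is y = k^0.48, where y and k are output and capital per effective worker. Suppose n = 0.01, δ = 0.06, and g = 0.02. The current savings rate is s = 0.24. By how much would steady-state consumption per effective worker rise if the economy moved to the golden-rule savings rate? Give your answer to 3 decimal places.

Break-even investment rate: n + g + δ = 0.01 + 0.02 + 0.06 = 0.09.
Current steady state (s = 0.24): k* = (0.24/0.09)^(1/0.52) ≈ 6.5943, y* = 6.5943^0.48 ≈ 2.4729, c* = (1−0.24)·2.4729 ≈ 1.8794.
Golden rule sets MPK = n+g+δ: 0.48·k^(0.48−1) = 0.09, so k_gold = (0.48/0.09)^(1/0.52) ≈ 25.0077.
y_gold = 25.0077^0.48 ≈ 4.6890, c_gold = y_gold − 0.09·k_gold ≈ 2.4383.
Gain: Δc = 2.4383 − 1.8794 ≈ 0.5589.

Δc ≈ 0.559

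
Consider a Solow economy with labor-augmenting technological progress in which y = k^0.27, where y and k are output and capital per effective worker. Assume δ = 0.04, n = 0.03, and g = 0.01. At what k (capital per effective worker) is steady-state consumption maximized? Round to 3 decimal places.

The effective depreciation rate is n + g + δ = 0.03 + 0.01 + 0.04 = 0.08.
Setting f'(k) = n+g+δ gives 0.27·k^(0.27−1) = 0.08, hence k_gold = (0.27/0.08)^(1/0.73) ≈ 5.2925.

k_gold ≈ 5.293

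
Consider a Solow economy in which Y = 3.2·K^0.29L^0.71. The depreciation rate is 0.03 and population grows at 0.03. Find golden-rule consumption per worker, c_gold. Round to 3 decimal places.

c_gold ≈ 6.954

Capital per worker breaks even when investment replaces (n + δ)·k; here n + δ = 0.06.
Setting f'(k) = n+δ gives 0.29·3.2·k^(0.29−1) = 0.06, hence k_gold = (0.29·3.2/0.06)^(1/0.71) ≈ 47.3376.
y_gold = 3.2·47.3376^0.29 ≈ 9.7940.
c_gold = y_gold − (n+δ)·k_gold = 9.7940 − 0.06·47.3376 ≈ 6.9537.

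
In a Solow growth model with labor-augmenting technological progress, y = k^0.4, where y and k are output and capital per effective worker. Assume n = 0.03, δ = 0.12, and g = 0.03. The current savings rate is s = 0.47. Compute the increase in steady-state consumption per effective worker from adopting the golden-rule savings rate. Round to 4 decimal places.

The effective depreciation rate is n + g + δ = 0.03 + 0.03 + 0.12 = 0.18.
Current steady state (s = 0.47): k* = (0.47/0.18)^(1/0.6) ≈ 4.9512, y* = 4.9512^0.4 ≈ 1.8962, c* = (1−0.47)·1.8962 ≈ 1.0050.
Golden rule sets MPK = n+g+δ: 0.4·k^(0.4−1) = 0.18, so k_gold = (0.4/0.18)^(1/0.6) ≈ 3.7842.
y_gold = 3.7842^0.4 ≈ 1.7029, c_gold = y_gold − 0.18·k_gold ≈ 1.0217.
Gain: Δc = 1.0217 − 1.0050 ≈ 0.0168.

Δc ≈ 0.0168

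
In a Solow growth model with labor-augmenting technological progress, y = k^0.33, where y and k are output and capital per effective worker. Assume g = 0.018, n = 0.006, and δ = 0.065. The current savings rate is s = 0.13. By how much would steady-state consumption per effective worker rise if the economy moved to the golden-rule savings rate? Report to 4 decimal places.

Capital per effective worker breaks even when investment replaces (n + g + δ)·k; here n + g + δ = 0.089.
Current steady state (s = 0.13): k* = (0.13/0.089)^(1/0.67) ≈ 1.7604, y* = 1.7604^0.33 ≈ 1.2052, c* = (1−0.13)·1.2052 ≈ 1.0485.
Golden rule sets MPK = n+g+δ: 0.33·k^(0.33−1) = 0.089, so k_gold = (0.33/0.089)^(1/0.67) ≈ 7.0703.
y_gold = 7.0703^0.33 ≈ 1.9068, c_gold = y_gold − 0.089·k_gold ≈ 1.2776.
Gain: Δc = 1.2776 − 1.0485 ≈ 0.2291.

Δc ≈ 0.2291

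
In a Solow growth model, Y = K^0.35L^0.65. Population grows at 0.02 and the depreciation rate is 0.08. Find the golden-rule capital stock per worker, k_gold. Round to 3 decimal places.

k_gold ≈ 6.871

n + δ = 0.02 + 0.08 = 0.1.
Setting f'(k) = n+δ gives 0.35·k^(0.35−1) = 0.1, hence k_gold = (0.35/0.1)^(1/0.65) ≈ 6.8711.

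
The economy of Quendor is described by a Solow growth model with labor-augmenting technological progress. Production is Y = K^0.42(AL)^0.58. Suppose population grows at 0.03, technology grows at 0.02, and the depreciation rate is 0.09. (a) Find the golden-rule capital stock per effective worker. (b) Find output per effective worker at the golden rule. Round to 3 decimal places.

(a) k_gold ≈ 6.647; (b) y_gold ≈ 2.216

Break-even investment rate: n + g + δ = 0.03 + 0.02 + 0.09 = 0.14.
Setting f'(k) = n+g+δ gives 0.42·k^(0.42−1) = 0.14, hence k_gold = (0.42/0.14)^(1/0.58) ≈ 6.6470.
y_gold = 6.6470^0.42 ≈ 2.2157.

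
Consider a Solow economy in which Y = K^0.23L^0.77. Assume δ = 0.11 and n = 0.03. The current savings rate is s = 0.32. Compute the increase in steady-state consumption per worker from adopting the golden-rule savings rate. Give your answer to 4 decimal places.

Δc ≈ 0.0226

n + δ = 0.03 + 0.11 = 0.14.
Current steady state (s = 0.32): k* = (0.32/0.14)^(1/0.77) ≈ 2.9259, y* = 2.9259^0.23 ≈ 1.2801, c* = (1−0.32)·1.2801 ≈ 0.8705.
At the golden rule the marginal product of capital equals n+δ: 0.23·k^(0.23−1) = 0.14. Solving, k_gold = (0.23/0.14)^(1/0.77) ≈ 1.9055.
y_gold = 1.9055^0.23 ≈ 1.1598, c_gold = y_gold − 0.14·k_gold ≈ 0.8931.
Gain: Δc = 0.8931 − 0.8705 ≈ 0.0226.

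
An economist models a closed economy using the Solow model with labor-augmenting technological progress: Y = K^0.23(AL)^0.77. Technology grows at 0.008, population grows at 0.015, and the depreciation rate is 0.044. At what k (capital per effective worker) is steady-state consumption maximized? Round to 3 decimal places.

k_gold ≈ 4.962

n + g + δ = 0.015 + 0.008 + 0.044 = 0.067.
Setting f'(k) = n+g+δ gives 0.23·k^(0.23−1) = 0.067, hence k_gold = (0.23/0.067)^(1/0.77) ≈ 4.9620.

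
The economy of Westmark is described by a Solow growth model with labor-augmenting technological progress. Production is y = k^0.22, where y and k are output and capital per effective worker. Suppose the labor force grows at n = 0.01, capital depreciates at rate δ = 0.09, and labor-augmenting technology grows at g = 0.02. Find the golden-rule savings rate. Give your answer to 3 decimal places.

n + g + δ = 0.01 + 0.02 + 0.09 = 0.12.
At the golden rule MPK = n+g+δ, and in any Cobb-Douglas steady state s = (n+g+δ)·k/y = MPK·k/y = capital's share 0.22.

s_gold = 0.220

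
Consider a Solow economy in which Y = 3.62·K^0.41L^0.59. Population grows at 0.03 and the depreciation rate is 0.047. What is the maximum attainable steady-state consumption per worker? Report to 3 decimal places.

c_gold ≈ 16.693

Break-even investment rate: n + δ = 0.03 + 0.047 = 0.077.
Maximizing c = f(k) − (n+δ)·k gives f'(k) = n+δ, i.e. 0.41·3.62·k^(0.41−1) = 0.077, so k_gold = (0.41·3.62/0.077)^(1/0.59) ≈ 150.6499.
y_gold = 3.62·150.6499^0.41 ≈ 28.2928.
c_gold = y_gold − (n+δ)·k_gold = 28.2928 − 0.077·150.6499 ≈ 16.6927.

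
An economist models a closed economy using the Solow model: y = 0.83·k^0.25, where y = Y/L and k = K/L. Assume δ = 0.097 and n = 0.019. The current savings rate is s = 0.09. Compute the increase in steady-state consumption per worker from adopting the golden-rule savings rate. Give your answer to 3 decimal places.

Δc ≈ 0.103

Break-even investment rate: n + δ = 0.019 + 0.097 = 0.116.
Current steady state (s = 0.09): k* = (0.09·0.83/0.116)^(1/0.75) ≈ 0.5561, y* = 0.83·0.5561^0.25 ≈ 0.7167, c* = (1−0.09)·0.7167 ≈ 0.6522.
At the golden rule the marginal product of capital equals n+δ: 0.25·0.83·k^(0.25−1) = 0.116. Solving, k_gold = (0.25·0.83/0.116)^(1/0.75) ≈ 2.1714.
y_gold = 0.83·2.1714^0.25 ≈ 1.0075, c_gold = y_gold − 0.116·k_gold ≈ 0.7557.
Gain: Δc = 0.7557 − 0.6522 ≈ 0.1034.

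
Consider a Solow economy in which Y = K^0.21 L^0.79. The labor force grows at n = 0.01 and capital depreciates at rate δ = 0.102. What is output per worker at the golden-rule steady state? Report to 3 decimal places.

y_gold ≈ 1.182

Break-even investment rate: n + δ = 0.01 + 0.102 = 0.112.
Setting f'(k) = n+δ gives 0.21·k^(0.21−1) = 0.112, hence k_gold = (0.21/0.112)^(1/0.79) ≈ 2.2160.
Output: y_gold = k_gold^0.21 = 2.2160^0.21 ≈ 1.1819.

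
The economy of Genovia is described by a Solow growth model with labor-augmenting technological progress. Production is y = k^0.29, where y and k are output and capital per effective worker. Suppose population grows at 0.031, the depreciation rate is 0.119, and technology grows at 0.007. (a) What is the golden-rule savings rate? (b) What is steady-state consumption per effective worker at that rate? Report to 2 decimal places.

(a) s_gold = 0.29; (b) c_gold ≈ 0.91

Capital per effective worker breaks even when investment replaces (n + g + δ)·k; here n + g + δ = 0.157.
For Cobb-Douglas, s_gold equals capital's share: s_gold = 0.29.
Maximizing c = f(k) − (n+g+δ)·k gives f'(k) = n+g+δ, i.e. 0.29·k^(0.29−1) = 0.157, so k_gold = (0.29/0.157)^(1/0.71) ≈ 2.3733.
y_gold = 2.3733^0.29 ≈ 1.2848; c_gold = (1−0.29)·y_gold ≈ 0.9122.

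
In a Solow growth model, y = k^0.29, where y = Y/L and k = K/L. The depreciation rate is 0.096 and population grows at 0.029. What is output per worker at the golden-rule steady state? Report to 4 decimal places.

y_gold ≈ 1.4102

n + δ = 0.029 + 0.096 = 0.125.
Maximizing c = f(k) − (n+δ)·k gives f'(k) = n+δ, i.e. 0.29·k^(0.29−1) = 0.125, so k_gold = (0.29/0.125)^(1/0.71) ≈ 3.2717.
Output: y_gold = k_gold^0.29 = 3.2717^0.29 ≈ 1.4102.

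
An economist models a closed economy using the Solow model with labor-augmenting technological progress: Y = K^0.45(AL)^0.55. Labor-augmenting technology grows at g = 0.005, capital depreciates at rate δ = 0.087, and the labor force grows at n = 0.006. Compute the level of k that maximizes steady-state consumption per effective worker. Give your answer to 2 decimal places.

k_gold ≈ 15.98

The effective depreciation rate is n + g + δ = 0.006 + 0.005 + 0.087 = 0.098.
At the golden rule the marginal product of capital equals n+g+δ: 0.45·k^(0.45−1) = 0.098. Solving, k_gold = (0.45/0.098)^(1/0.55) ≈ 15.9813.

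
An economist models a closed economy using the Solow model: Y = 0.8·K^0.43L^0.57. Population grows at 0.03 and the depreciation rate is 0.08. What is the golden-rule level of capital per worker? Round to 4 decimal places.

k_gold ≈ 7.3911

The effective depreciation rate is n + δ = 0.03 + 0.08 = 0.11.
Maximizing c = f(k) − (n+δ)·k gives f'(k) = n+δ, i.e. 0.43·0.8·k^(0.43−1) = 0.11, so k_gold = (0.43·0.8/0.11)^(1/0.57) ≈ 7.3911.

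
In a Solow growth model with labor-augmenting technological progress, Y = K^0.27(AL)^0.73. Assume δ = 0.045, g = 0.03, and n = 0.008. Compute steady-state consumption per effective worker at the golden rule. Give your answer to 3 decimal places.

The effective depreciation rate is n + g + δ = 0.008 + 0.03 + 0.045 = 0.083.
Golden rule sets MPK = n+g+δ: 0.27·k^(0.27−1) = 0.083, so k_gold = (0.27/0.083)^(1/0.73) ≈ 5.0322.
y_gold = 5.0322^0.27 ≈ 1.5469.
c_gold = y_gold − (n+g+δ)·k_gold = 1.5469 − 0.083·5.0322 ≈ 1.1293.

c_gold ≈ 1.129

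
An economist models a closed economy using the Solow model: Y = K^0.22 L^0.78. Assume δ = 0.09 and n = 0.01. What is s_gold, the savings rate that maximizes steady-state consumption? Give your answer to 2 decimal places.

s_gold = 0.22

Capital per worker breaks even when investment replaces (n + δ)·k; here n + δ = 0.1.
At the golden rule MPK = n+δ, and in any Cobb-Douglas steady state s = (n+δ)·k/y = MPK·k/y = capital's share 0.22.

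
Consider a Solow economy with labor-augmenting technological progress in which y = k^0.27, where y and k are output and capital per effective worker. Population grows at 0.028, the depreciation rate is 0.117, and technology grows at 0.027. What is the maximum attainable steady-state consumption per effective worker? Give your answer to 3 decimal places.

c_gold ≈ 0.862

Capital per effective worker breaks even when investment replaces (n + g + δ)·k; here n + g + δ = 0.172.
Setting f'(k) = n+g+δ gives 0.27·k^(0.27−1) = 0.172, hence k_gold = (0.27/0.172)^(1/0.73) ≈ 1.8547.
y_gold = 1.8547^0.27 ≈ 1.1815.
c_gold = y_gold − (n+g+δ)·k_gold = 1.1815 − 0.172·1.8547 ≈ 0.8625.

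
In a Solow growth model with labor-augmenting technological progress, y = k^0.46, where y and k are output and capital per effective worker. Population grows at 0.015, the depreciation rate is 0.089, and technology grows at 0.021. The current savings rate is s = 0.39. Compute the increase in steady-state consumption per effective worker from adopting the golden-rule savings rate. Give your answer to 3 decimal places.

Δc ≈ 0.030

Break-even investment rate: n + g + δ = 0.015 + 0.021 + 0.089 = 0.125.
Current steady state (s = 0.39): k* = (0.39/0.125)^(1/0.54) ≈ 8.2243, y* = 8.2243^0.46 ≈ 2.6360, c* = (1−0.39)·2.6360 ≈ 1.6080.
Golden rule sets MPK = n+g+δ: 0.46·k^(0.46−1) = 0.125, so k_gold = (0.46/0.125)^(1/0.54) ≈ 11.1652.
y_gold = 11.1652^0.46 ≈ 3.0340, c_gold = y_gold − 0.125·k_gold ≈ 1.6384.
Gain: Δc = 1.6384 − 1.6080 ≈ 0.0304.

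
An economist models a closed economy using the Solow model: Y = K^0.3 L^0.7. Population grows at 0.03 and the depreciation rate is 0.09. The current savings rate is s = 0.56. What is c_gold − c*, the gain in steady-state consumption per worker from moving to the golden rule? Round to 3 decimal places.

Δc ≈ 0.185

Break-even investment rate: n + δ = 0.03 + 0.09 = 0.12.
Current steady state (s = 0.56): k* = (0.56/0.12)^(1/0.7) ≈ 9.0308, y* = 9.0308^0.3 ≈ 1.9352, c* = (1−0.56)·1.9352 ≈ 0.8515.
Maximizing c = f(k) − (n+δ)·k gives f'(k) = n+δ, i.e. 0.3·k^(0.3−1) = 0.12, so k_gold = (0.3/0.12)^(1/0.7) ≈ 3.7024.
y_gold = 3.7024^0.3 ≈ 1.4810, c_gold = y_gold − 0.12·k_gold ≈ 1.0367.
Gain: Δc = 1.0367 − 0.8515 ≈ 0.1852.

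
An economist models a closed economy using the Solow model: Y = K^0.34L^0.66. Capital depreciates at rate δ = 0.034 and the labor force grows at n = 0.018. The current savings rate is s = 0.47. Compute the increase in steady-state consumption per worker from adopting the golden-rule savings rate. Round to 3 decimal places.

The effective depreciation rate is n + δ = 0.018 + 0.034 = 0.052.
Current steady state (s = 0.47): k* = (0.47/0.052)^(1/0.66) ≈ 28.0949, y* = 28.0949^0.34 ≈ 3.1084, c* = (1−0.47)·3.1084 ≈ 1.6474.
At the golden rule the marginal product of capital equals n+δ: 0.34·k^(0.34−1) = 0.052. Solving, k_gold = (0.34/0.052)^(1/0.66) ≈ 17.2016.
y_gold = 17.2016^0.34 ≈ 2.6308, c_gold = y_gold − 0.052·k_gold ≈ 1.7364.
Gain: Δc = 1.7364 − 1.6474 ≈ 0.0889.

Δc ≈ 0.089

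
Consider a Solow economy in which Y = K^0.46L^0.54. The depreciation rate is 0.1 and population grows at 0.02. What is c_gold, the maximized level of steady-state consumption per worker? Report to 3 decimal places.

Capital per worker breaks even when investment replaces (n + δ)·k; here n + δ = 0.12.
Maximizing c = f(k) − (n+δ)·k gives f'(k) = n+δ, i.e. 0.46·k^(0.46−1) = 0.12, so k_gold = (0.46/0.12)^(1/0.54) ≈ 12.0420.
y_gold = 12.0420^0.46 ≈ 3.1414.
c_gold = y_gold − (n+δ)·k_gold = 3.1414 − 0.12·12.0420 ≈ 1.6963.

c_gold ≈ 1.696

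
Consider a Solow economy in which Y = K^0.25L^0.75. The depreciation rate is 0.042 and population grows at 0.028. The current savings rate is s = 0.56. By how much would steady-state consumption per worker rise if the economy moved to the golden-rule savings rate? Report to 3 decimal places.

Break-even investment rate: n + δ = 0.028 + 0.042 = 0.07.
Current steady state (s = 0.56): k* = (0.56/0.07)^(1/0.75) ≈ 16.0000, y* = 16.0000^0.25 ≈ 2.0000, c* = (1−0.56)·2.0000 ≈ 0.8800.
Golden rule sets MPK = n+δ: 0.25·k^(0.25−1) = 0.07, so k_gold = (0.25/0.07)^(1/0.75) ≈ 5.4591.
y_gold = 5.4591^0.25 ≈ 1.5286, c_gold = y_gold − 0.07·k_gold ≈ 1.1464.
Gain: Δc = 1.1464 − 0.8800 ≈ 0.2664.

Δc ≈ 0.266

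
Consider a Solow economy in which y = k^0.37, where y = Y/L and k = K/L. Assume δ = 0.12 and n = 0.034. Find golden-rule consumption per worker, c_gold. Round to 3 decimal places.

Capital per worker breaks even when investment replaces (n + δ)·k; here n + δ = 0.154.
Setting f'(k) = n+δ gives 0.37·k^(0.37−1) = 0.154, hence k_gold = (0.37/0.154)^(1/0.63) ≈ 4.0203.
y_gold = 4.0203^0.37 ≈ 1.6733.
c_gold = y_gold − (n+δ)·k_gold = 1.6733 − 0.154·4.0203 ≈ 1.0542.

c_gold ≈ 1.054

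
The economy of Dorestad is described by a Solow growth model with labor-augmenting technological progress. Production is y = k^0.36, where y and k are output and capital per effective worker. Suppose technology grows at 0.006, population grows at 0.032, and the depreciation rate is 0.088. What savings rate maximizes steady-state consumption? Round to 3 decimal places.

n + g + δ = 0.032 + 0.006 + 0.088 = 0.126.
At the golden rule MPK = n+g+δ, and in any Cobb-Douglas steady state s = (n+g+δ)·k/y = MPK·k/y = capital's share 0.36.

s_gold = 0.360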